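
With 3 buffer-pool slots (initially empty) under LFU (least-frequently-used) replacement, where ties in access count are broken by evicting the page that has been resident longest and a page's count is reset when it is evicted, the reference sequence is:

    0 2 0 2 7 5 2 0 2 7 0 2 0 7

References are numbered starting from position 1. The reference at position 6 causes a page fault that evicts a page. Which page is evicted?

7

pos 1: 0 -> miss, frames {0}
pos 2: 2 -> miss, frames {0,2}
pos 3: 0 -> hit
pos 4: 2 -> hit
pos 5: 7 -> miss, frames {0,2,7}
pos 6: 5 -> miss, evict 7, frames {0,2,5}
At position 6, page 7 is evicted.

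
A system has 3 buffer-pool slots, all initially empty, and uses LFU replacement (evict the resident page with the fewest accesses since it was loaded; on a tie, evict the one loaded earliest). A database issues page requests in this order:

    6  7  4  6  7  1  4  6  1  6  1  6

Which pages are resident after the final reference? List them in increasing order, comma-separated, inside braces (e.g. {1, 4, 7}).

6 -> miss, frames (6)
7 -> miss, frames (6 7)
4 -> miss, frames (6 7 4)
6 -> hit
7 -> hit
1 -> miss, evict 4, frames (6 7 1)
4 -> miss, evict 1, frames (6 7 4)
6 -> hit
1 -> miss, evict 4, frames (6 7 1)
6 -> hit
1 -> hit
6 -> hit

{1, 6, 7}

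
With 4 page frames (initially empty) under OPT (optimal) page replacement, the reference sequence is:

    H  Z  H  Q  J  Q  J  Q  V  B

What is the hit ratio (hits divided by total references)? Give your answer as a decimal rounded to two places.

0.40

H → fault, frames (H)
Z → fault, frames (H Z)
H → hit
Q → fault, frames (H Z Q)
J → fault, frames (H Z Q J)
Q → hit
J → hit
Q → hit
V → fault, evict J, frames (H Z Q V)
B → fault, evict V, frames (H Z Q B)
Hits: 4 of 10 references → 4/10 = 0.4000.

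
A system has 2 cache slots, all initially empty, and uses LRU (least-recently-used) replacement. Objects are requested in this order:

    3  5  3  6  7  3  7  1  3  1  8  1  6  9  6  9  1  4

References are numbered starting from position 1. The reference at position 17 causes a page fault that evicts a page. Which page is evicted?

pos 1: 3 → fault, frames (3)
pos 2: 5 → fault, frames (3 5)
pos 3: 3 → hit
pos 4: 6 → fault, evict 5, frames (3 6)
pos 5: 7 → fault, evict 3, frames (6 7)
pos 6: 3 → fault, evict 6, frames (7 3)
pos 7: 7 → hit
pos 8: 1 → fault, evict 3, frames (7 1)
pos 9: 3 → fault, evict 7, frames (1 3)
pos 10: 1 → hit
pos 11: 8 → fault, evict 3, frames (1 8)
pos 12: 1 → hit
pos 13: 6 → fault, evict 8, frames (1 6)
pos 14: 9 → fault, evict 1, frames (6 9)
pos 15: 6 → hit
pos 16: 9 → hit
pos 17: 1 → fault, evict 6, frames (9 1)
At position 17, page 6 is evicted.

6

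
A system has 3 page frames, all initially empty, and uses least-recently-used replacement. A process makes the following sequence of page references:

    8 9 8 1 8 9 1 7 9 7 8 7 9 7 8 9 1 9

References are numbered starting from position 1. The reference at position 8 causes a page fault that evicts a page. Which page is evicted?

pos 1: 8 -> miss, frames [8]
pos 2: 9 -> miss, frames [8, 9]
pos 3: 8 -> hit
pos 4: 1 -> miss, frames [9, 8, 1]
pos 5: 8 -> hit
pos 6: 9 -> hit
pos 7: 1 -> hit
pos 8: 7 -> miss, evict 8, frames [9, 1, 7]
At position 8, page 8 is evicted.

8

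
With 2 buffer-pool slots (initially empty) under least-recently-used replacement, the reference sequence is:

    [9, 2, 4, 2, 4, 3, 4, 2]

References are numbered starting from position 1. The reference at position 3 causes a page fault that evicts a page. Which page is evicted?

pos 1: 9: fault, frames {9}
pos 2: 2: fault, frames {9,2}
pos 3: 4: fault, evict 9, frames {2,4}
At position 3, page 9 is evicted.

9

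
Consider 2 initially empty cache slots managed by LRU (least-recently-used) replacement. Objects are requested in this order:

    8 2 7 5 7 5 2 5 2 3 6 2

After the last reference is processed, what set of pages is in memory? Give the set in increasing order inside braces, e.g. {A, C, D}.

8 → fault, frames (8)
2 → fault, frames (8 2)
7 → fault, evict 8, frames (2 7)
5 → fault, evict 2, frames (7 5)
7 → hit
5 → hit
2 → fault, evict 7, frames (5 2)
5 → hit
2 → hit
3 → fault, evict 5, frames (2 3)
6 → fault, evict 2, frames (3 6)
2 → fault, evict 3, frames (6 2)

{2, 6}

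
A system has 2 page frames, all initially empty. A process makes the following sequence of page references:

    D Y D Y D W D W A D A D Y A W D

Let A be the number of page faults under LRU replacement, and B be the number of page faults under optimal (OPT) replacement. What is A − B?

2

Under LRU: F F . . . F . . F F . . F F F F → 9 faults.
Under OPT: F F . . . F . . F . . . F . F F → 7 faults.
A − B = 9 − 7 = 2.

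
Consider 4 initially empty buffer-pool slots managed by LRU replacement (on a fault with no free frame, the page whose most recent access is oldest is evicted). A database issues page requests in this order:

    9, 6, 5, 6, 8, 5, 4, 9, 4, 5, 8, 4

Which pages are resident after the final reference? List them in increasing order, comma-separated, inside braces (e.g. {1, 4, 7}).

{4, 5, 8, 9}

9: miss, frames (9)
6: miss, frames (9 6)
5: miss, frames (9 6 5)
6: hit
8: miss, frames (9 5 6 8)
5: hit
4: miss, evict 9, frames (6 8 5 4)
9: miss, evict 6, frames (8 5 4 9)
4: hit
5: hit
8: hit
4: hit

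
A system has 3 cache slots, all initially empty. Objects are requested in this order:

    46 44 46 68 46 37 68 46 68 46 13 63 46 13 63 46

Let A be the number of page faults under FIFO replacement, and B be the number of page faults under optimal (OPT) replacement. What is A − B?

1

Under FIFO: F F . F . F . F . . F F . . . . → 7 faults.
Under OPT: F F . F . F . . . . F F . . . . → 6 faults.
A − B = 7 − 6 = 1.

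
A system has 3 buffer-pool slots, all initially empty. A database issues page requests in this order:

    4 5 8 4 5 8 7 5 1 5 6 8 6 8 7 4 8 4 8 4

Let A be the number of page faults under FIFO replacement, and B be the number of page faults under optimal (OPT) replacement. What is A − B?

2

Under FIFO: F F F . . . F . F F F F . . F F . . . . → 10 faults.
Under OPT: F F F . . . F . F . F . . . F F . . . . → 8 faults.
A − B = 10 − 8 = 2.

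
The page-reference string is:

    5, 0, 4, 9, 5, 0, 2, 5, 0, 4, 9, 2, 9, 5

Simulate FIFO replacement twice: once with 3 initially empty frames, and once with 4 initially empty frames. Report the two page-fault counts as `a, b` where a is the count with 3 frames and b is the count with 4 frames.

3 frames: F F F F F F F . . F F . . F → 10 faults.
4 frames: F F F F . . F F F F F F . F → 11 faults.
11 > 10: adding a frame increased faults — Belady's anomaly.

10, 11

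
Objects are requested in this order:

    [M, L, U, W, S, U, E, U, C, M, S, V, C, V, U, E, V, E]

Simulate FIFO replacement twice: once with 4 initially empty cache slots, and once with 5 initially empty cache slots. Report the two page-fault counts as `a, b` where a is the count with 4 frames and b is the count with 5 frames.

11, 10

4 frames: F F F F F . F . F F . F . . F F . . → 11 faults.
5 frames: F F F F F . F . F F . F . . F . . . → 10 faults.
10 < 11: adding a frame reduced faults, as is typical.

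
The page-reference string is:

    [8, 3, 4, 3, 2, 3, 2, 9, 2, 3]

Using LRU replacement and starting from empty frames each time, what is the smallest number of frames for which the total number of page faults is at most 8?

2

f=1: 10 faults
f=2: 6 faults
f=3: 5 faults
f=4: 5 faults
f=5: 5 faults
Smallest f with faults ≤ 8 is 2.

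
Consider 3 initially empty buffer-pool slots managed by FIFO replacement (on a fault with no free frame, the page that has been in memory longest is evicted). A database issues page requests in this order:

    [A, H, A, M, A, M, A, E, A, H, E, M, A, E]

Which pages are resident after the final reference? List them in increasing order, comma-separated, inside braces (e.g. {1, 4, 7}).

A -> miss, frames (A)
H -> miss, frames (A H)
A -> hit
M -> miss, frames (A H M)
A -> hit
M -> hit
A -> hit
E -> miss, evict A, frames (H M E)
A -> miss, evict H, frames (M E A)
H -> miss, evict M, frames (E A H)
E -> hit
M -> miss, evict E, frames (A H M)
A -> hit
E -> miss, evict A, frames (H M E)

{E, H, M}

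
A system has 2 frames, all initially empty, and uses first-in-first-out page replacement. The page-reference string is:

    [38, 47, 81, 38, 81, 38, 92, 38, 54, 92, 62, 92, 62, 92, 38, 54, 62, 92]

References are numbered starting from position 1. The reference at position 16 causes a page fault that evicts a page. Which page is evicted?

pos 1: 38 -> fault, frames (38)
pos 2: 47 -> fault, frames (38 47)
pos 3: 81 -> fault, evict 38, frames (47 81)
pos 4: 38 -> fault, evict 47, frames (81 38)
pos 5: 81 -> hit
pos 6: 38 -> hit
pos 7: 92 -> fault, evict 81, frames (38 92)
pos 8: 38 -> hit
pos 9: 54 -> fault, evict 38, frames (92 54)
pos 10: 92 -> hit
pos 11: 62 -> fault, evict 92, frames (54 62)
pos 12: 92 -> fault, evict 54, frames (62 92)
pos 13: 62 -> hit
pos 14: 92 -> hit
pos 15: 38 -> fault, evict 62, frames (92 38)
pos 16: 54 -> fault, evict 92, frames (38 54)
At position 16, page 92 is evicted.

92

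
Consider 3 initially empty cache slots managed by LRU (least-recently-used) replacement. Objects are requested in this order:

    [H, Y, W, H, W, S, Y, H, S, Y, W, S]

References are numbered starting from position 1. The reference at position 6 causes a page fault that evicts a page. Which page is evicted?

Y

pos 1: H → fault, frames (H)
pos 2: Y → fault, frames (H Y)
pos 3: W → fault, frames (H Y W)
pos 4: H → hit
pos 5: W → hit
pos 6: S → fault, evict Y, frames (H W S)
At position 6, page Y is evicted.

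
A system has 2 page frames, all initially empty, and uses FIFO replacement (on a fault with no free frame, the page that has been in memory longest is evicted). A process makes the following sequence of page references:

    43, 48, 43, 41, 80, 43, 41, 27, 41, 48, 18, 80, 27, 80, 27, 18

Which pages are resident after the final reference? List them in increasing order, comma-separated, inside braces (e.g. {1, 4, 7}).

43: fault, frames {43}
48: fault, frames {43,48}
43: hit
41: fault, evict 43, frames {48,41}
80: fault, evict 48, frames {41,80}
43: fault, evict 41, frames {80,43}
41: fault, evict 80, frames {43,41}
27: fault, evict 43, frames {41,27}
41: hit
48: fault, evict 41, frames {27,48}
18: fault, evict 27, frames {48,18}
80: fault, evict 48, frames {18,80}
27: fault, evict 18, frames {80,27}
80: hit
27: hit
18: fault, evict 80, frames {27,18}

{18, 27}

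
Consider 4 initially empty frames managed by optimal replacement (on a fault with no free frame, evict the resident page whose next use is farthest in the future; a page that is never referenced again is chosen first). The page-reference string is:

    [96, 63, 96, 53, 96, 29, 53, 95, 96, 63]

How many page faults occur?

96: miss, frames [96]
63: miss, frames [96, 63]
96: hit
53: miss, frames [96, 63, 53]
96: hit
29: miss, frames [96, 63, 53, 29]
53: hit
95: miss, evict 29, frames [96, 63, 53, 95]
96: hit
63: hit
Page faults: 5.

5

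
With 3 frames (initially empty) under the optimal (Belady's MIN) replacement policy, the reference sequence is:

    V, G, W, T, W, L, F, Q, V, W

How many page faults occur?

7

V: miss, frames {V}
G: miss, frames {V,G}
W: miss, frames {V,G,W}
T: miss, evict G, frames {V,W,T}
W: hit
L: miss, evict T, frames {V,W,L}
F: miss, evict L, frames {V,W,F}
Q: miss, evict F, frames {V,W,Q}
V: hit
W: hit
Page faults: 7.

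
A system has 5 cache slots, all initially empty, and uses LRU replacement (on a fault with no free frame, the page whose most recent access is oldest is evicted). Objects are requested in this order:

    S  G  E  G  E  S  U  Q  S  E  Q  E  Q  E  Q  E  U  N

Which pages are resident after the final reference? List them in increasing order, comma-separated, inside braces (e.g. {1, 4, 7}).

{E, N, Q, S, U}

S: fault, frames (S)
G: fault, frames (S G)
E: fault, frames (S G E)
G: hit
E: hit
S: hit
U: fault, frames (G E S U)
Q: fault, frames (G E S U Q)
S: hit
E: hit
Q: hit
E: hit
Q: hit
E: hit
Q: hit
E: hit
U: hit
N: fault, evict G, frames (S Q E U N)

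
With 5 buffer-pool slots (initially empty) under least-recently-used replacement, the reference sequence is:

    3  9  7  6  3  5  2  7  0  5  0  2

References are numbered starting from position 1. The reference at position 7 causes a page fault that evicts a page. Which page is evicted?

pos 1: 3 -> fault, frames [3]
pos 2: 9 -> fault, frames [3, 9]
pos 3: 7 -> fault, frames [3, 9, 7]
pos 4: 6 -> fault, frames [3, 9, 7, 6]
pos 5: 3 -> hit
pos 6: 5 -> fault, frames [9, 7, 6, 3, 5]
pos 7: 2 -> fault, evict 9, frames [7, 6, 3, 5, 2]
At position 7, page 9 is evicted.

9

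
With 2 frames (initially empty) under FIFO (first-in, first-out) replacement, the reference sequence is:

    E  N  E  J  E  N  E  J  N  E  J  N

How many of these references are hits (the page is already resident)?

E: fault, frames (E)
N: fault, frames (E N)
E: hit
J: fault, evict E, frames (N J)
E: fault, evict N, frames (J E)
N: fault, evict J, frames (E N)
E: hit
J: fault, evict E, frames (N J)
N: hit
E: fault, evict N, frames (J E)
J: hit
N: fault, evict J, frames (E N)
Hits: 4.

4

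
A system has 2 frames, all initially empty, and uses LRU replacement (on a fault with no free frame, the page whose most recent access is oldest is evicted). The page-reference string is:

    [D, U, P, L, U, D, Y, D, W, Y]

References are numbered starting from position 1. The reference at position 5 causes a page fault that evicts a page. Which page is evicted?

P

pos 1: D -> fault, frames (D)
pos 2: U -> fault, frames (D U)
pos 3: P -> fault, evict D, frames (U P)
pos 4: L -> fault, evict U, frames (P L)
pos 5: U -> fault, evict P, frames (L U)
At position 5, page P is evicted.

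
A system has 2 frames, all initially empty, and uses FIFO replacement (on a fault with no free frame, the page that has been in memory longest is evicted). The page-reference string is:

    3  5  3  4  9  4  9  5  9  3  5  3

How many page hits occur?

3 → miss, frames {3}
5 → miss, frames {3,5}
3 → hit
4 → miss, evict 3, frames {5,4}
9 → miss, evict 5, frames {4,9}
4 → hit
9 → hit
5 → miss, evict 4, frames {9,5}
9 → hit
3 → miss, evict 9, frames {5,3}
5 → hit
3 → hit
Hits: 6.

6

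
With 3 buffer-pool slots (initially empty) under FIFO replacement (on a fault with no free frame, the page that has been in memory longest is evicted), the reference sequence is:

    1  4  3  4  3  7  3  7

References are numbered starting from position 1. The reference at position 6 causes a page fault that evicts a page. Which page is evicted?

pos 1: 1 → fault, frames {1}
pos 2: 4 → fault, frames {1,4}
pos 3: 3 → fault, frames {1,4,3}
pos 4: 4 → hit
pos 5: 3 → hit
pos 6: 7 → fault, evict 1, frames {4,3,7}
At position 6, page 1 is evicted.

1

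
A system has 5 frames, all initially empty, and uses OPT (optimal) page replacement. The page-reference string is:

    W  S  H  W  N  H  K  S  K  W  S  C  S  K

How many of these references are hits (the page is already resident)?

W → fault, frames [W]
S → fault, frames [W, S]
H → fault, frames [W, S, H]
W → hit
N → fault, frames [W, S, H, N]
H → hit
K → fault, frames [W, S, H, N, K]
S → hit
K → hit
W → hit
S → hit
C → fault, evict N, frames [W, S, H, K, C]
S → hit
K → hit
Hits: 8.

8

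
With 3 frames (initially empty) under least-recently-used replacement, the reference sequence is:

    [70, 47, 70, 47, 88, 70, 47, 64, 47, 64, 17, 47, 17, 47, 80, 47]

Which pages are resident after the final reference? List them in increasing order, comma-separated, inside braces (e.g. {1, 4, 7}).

70: miss, frames [70]
47: miss, frames [70, 47]
70: hit
47: hit
88: miss, frames [70, 47, 88]
70: hit
47: hit
64: miss, evict 88, frames [70, 47, 64]
47: hit
64: hit
17: miss, evict 70, frames [47, 64, 17]
47: hit
17: hit
47: hit
80: miss, evict 64, frames [17, 47, 80]
47: hit

{17, 47, 80}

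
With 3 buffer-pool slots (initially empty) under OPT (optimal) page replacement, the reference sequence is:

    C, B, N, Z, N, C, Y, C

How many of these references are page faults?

C -> miss, frames {C}
B -> miss, frames {C,B}
N -> miss, frames {C,B,N}
Z -> miss, evict B, frames {C,N,Z}
N -> hit
C -> hit
Y -> miss, evict Z, frames {C,N,Y}
C -> hit
Page faults: 5.

5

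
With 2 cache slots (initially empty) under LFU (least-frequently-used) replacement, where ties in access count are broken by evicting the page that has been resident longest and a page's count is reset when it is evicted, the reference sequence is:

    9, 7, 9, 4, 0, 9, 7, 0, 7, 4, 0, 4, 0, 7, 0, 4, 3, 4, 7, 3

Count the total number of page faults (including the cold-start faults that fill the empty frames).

9: fault, frames (9)
7: fault, frames (9 7)
9: hit
4: fault, evict 7, frames (9 4)
0: fault, evict 4, frames (9 0)
9: hit
7: fault, evict 0, frames (9 7)
0: fault, evict 7, frames (9 0)
7: fault, evict 0, frames (9 7)
4: fault, evict 7, frames (9 4)
0: fault, evict 4, frames (9 0)
4: fault, evict 0, frames (9 4)
0: fault, evict 4, frames (9 0)
7: fault, evict 0, frames (9 7)
0: fault, evict 7, frames (9 0)
4: fault, evict 0, frames (9 4)
3: fault, evict 4, frames (9 3)
4: fault, evict 3, frames (9 4)
7: fault, evict 4, frames (9 7)
3: fault, evict 7, frames (9 3)
Page faults: 18.

18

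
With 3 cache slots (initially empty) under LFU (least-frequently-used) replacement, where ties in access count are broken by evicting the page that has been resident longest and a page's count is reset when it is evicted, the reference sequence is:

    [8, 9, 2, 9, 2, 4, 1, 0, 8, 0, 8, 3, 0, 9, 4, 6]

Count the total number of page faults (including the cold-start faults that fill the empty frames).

8 -> fault, frames {8}
9 -> fault, frames {8,9}
2 -> fault, frames {8,9,2}
9 -> hit
2 -> hit
4 -> fault, evict 8, frames {9,2,4}
1 -> fault, evict 4, frames {9,2,1}
0 -> fault, evict 1, frames {9,2,0}
8 -> fault, evict 0, frames {9,2,8}
0 -> fault, evict 8, frames {9,2,0}
8 -> fault, evict 0, frames {9,2,8}
3 -> fault, evict 8, frames {9,2,3}
0 -> fault, evict 3, frames {9,2,0}
9 -> hit
4 -> fault, evict 0, frames {9,2,4}
6 -> fault, evict 4, frames {9,2,6}
Page faults: 13.

13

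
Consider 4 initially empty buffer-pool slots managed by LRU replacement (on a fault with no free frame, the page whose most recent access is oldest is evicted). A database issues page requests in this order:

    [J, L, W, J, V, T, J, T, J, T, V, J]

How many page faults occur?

5

J: miss, frames (J)
L: miss, frames (J L)
W: miss, frames (J L W)
J: hit
V: miss, frames (L W J V)
T: miss, evict L, frames (W J V T)
J: hit
T: hit
J: hit
T: hit
V: hit
J: hit
Page faults: 5.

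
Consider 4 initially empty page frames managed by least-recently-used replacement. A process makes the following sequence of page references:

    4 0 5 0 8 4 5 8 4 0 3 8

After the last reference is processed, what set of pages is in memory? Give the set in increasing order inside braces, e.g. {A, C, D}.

4 -> miss, frames [4]
0 -> miss, frames [4, 0]
5 -> miss, frames [4, 0, 5]
0 -> hit
8 -> miss, frames [4, 5, 0, 8]
4 -> hit
5 -> hit
8 -> hit
4 -> hit
0 -> hit
3 -> miss, evict 5, frames [8, 4, 0, 3]
8 -> hit

{0, 3, 4, 8}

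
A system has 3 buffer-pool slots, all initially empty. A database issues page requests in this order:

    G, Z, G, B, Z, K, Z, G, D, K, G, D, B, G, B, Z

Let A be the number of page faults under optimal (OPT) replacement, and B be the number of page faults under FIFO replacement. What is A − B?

-1

Under OPT: F F . F . F . . F . . . F . . F → 7 faults.
Under FIFO: F F . F . F . F F . . . F . . F → 8 faults.
A − B = 7 − 8 = -1.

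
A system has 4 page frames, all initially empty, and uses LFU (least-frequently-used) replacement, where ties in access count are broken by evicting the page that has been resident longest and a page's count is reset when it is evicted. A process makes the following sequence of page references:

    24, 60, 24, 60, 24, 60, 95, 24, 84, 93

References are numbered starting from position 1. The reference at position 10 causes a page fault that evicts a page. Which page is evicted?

pos 1: 24 -> fault, frames (24)
pos 2: 60 -> fault, frames (24 60)
pos 3: 24 -> hit
pos 4: 60 -> hit
pos 5: 24 -> hit
pos 6: 60 -> hit
pos 7: 95 -> fault, frames (24 60 95)
pos 8: 24 -> hit
pos 9: 84 -> fault, frames (24 60 95 84)
pos 10: 93 -> fault, evict 95, frames (24 60 84 93)
At position 10, page 95 is evicted.

95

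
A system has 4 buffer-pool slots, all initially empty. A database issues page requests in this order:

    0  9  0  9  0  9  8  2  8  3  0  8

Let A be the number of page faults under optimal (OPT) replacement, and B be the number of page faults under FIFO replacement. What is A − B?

Under OPT: F F . . . . F F . F . . → 5 faults.
Under FIFO: F F . . . . F F . F F . → 6 faults.
A − B = 5 − 6 = -1.

-1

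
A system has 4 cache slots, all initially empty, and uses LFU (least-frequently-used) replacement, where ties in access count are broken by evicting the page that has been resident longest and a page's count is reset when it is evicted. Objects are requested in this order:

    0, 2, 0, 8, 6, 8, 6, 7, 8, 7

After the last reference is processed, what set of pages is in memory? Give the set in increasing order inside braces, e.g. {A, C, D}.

{0, 6, 7, 8}

0 -> miss, frames [0]
2 -> miss, frames [0, 2]
0 -> hit
8 -> miss, frames [0, 2, 8]
6 -> miss, frames [0, 2, 8, 6]
8 -> hit
6 -> hit
7 -> miss, evict 2, frames [0, 8, 6, 7]
8 -> hit
7 -> hit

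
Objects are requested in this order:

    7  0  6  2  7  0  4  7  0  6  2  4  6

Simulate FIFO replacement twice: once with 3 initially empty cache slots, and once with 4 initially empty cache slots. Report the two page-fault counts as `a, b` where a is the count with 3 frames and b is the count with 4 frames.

9, 10

3 frames: F F F F F F F . . F F . . → 9 faults.
4 frames: F F F F . . F F F F F F . → 10 faults.
10 > 9: adding a frame increased faults — Belady's anomaly.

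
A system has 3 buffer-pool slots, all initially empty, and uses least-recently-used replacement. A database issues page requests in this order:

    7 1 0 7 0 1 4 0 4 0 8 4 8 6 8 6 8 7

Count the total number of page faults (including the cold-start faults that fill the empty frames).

7

7 -> miss, frames [7]
1 -> miss, frames [7, 1]
0 -> miss, frames [7, 1, 0]
7 -> hit
0 -> hit
1 -> hit
4 -> miss, evict 7, frames [0, 1, 4]
0 -> hit
4 -> hit
0 -> hit
8 -> miss, evict 1, frames [4, 0, 8]
4 -> hit
8 -> hit
6 -> miss, evict 0, frames [4, 8, 6]
8 -> hit
6 -> hit
8 -> hit
7 -> miss, evict 4, frames [6, 8, 7]
Page faults: 7.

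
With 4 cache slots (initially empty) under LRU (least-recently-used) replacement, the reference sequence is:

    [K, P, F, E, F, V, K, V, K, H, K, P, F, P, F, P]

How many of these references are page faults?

9

K → fault, frames [K]
P → fault, frames [K, P]
F → fault, frames [K, P, F]
E → fault, frames [K, P, F, E]
F → hit
V → fault, evict K, frames [P, E, F, V]
K → fault, evict P, frames [E, F, V, K]
V → hit
K → hit
H → fault, evict E, frames [F, V, K, H]
K → hit
P → fault, evict F, frames [V, H, K, P]
F → fault, evict V, frames [H, K, P, F]
P → hit
F → hit
P → hit
Page faults: 9.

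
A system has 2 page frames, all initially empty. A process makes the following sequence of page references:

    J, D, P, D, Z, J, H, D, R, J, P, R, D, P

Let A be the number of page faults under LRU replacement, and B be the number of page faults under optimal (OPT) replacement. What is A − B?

Under LRU: F F F . F F F F F F F F F F → 13 faults.
Under OPT: F F F . F F F . F F F . F . → 10 faults.
A − B = 13 − 10 = 3.

3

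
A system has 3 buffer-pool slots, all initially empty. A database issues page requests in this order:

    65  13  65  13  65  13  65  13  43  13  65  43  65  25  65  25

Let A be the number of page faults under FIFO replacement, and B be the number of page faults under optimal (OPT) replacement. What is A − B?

1

Under FIFO: F F . . . . . . F . . . . F F . → 5 faults.
Under OPT: F F . . . . . . F . . . . F . . → 4 faults.
A − B = 5 − 4 = 1.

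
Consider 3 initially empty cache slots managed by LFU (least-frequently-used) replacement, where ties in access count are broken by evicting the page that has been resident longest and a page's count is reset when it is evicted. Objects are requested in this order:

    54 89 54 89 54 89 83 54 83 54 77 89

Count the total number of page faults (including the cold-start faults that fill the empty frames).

54 -> miss, frames [54]
89 -> miss, frames [54, 89]
54 -> hit
89 -> hit
54 -> hit
89 -> hit
83 -> miss, frames [54, 89, 83]
54 -> hit
83 -> hit
54 -> hit
77 -> miss, evict 83, frames [54, 89, 77]
89 -> hit
Page faults: 4.

4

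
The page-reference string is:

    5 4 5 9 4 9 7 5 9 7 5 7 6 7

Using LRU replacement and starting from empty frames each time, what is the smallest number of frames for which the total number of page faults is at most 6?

3

f=1: 14 faults
f=2: 10 faults
f=3: 6 faults
f=4: 5 faults
f=5: 5 faults
Smallest f with faults ≤ 6 is 3.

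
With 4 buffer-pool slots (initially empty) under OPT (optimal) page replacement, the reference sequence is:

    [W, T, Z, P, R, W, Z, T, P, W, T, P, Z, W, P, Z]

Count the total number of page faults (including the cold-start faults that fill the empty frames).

W → miss, frames {W}
T → miss, frames {W,T}
Z → miss, frames {W,T,Z}
P → miss, frames {W,T,Z,P}
R → miss, evict P, frames {W,T,Z,R}
W → hit
Z → hit
T → hit
P → miss, evict R, frames {W,T,Z,P}
W → hit
T → hit
P → hit
Z → hit
W → hit
P → hit
Z → hit
Page faults: 6.

6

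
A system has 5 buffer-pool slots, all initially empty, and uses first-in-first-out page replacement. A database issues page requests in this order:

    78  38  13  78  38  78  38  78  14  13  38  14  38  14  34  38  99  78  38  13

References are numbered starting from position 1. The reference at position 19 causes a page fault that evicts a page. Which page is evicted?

13

pos 1: 78: miss, frames {78}
pos 2: 38: miss, frames {78,38}
pos 3: 13: miss, frames {78,38,13}
pos 4: 78: hit
pos 5: 38: hit
pos 6: 78: hit
pos 7: 38: hit
pos 8: 78: hit
pos 9: 14: miss, frames {78,38,13,14}
pos 10: 13: hit
pos 11: 38: hit
pos 12: 14: hit
pos 13: 38: hit
pos 14: 14: hit
pos 15: 34: miss, frames {78,38,13,14,34}
pos 16: 38: hit
pos 17: 99: miss, evict 78, frames {38,13,14,34,99}
pos 18: 78: miss, evict 38, frames {13,14,34,99,78}
pos 19: 38: miss, evict 13, frames {14,34,99,78,38}
At position 19, page 13 is evicted.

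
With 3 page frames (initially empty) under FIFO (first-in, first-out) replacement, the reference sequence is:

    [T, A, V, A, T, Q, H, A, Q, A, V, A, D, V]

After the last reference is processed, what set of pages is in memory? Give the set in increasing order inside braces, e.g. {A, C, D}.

{A, D, V}

T → fault, frames (T)
A → fault, frames (T A)
V → fault, frames (T A V)
A → hit
T → hit
Q → fault, evict T, frames (A V Q)
H → fault, evict A, frames (V Q H)
A → fault, evict V, frames (Q H A)
Q → hit
A → hit
V → fault, evict Q, frames (H A V)
A → hit
D → fault, evict H, frames (A V D)
V → hit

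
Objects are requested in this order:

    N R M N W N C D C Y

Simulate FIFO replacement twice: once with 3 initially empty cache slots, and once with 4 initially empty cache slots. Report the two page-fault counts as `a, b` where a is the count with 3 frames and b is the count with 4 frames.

3 frames: F F F . F F F F . F → 8 faults.
4 frames: F F F . F . F F . F → 7 faults.
7 < 8: adding a frame reduced faults, as is typical.

8, 7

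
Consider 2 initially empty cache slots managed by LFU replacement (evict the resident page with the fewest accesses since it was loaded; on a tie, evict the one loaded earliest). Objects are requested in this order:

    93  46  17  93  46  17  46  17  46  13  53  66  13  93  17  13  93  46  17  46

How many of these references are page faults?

93 -> miss, frames (93)
46 -> miss, frames (93 46)
17 -> miss, evict 93, frames (46 17)
93 -> miss, evict 46, frames (17 93)
46 -> miss, evict 17, frames (93 46)
17 -> miss, evict 93, frames (46 17)
46 -> hit
17 -> hit
46 -> hit
13 -> miss, evict 17, frames (46 13)
53 -> miss, evict 13, frames (46 53)
66 -> miss, evict 53, frames (46 66)
13 -> miss, evict 66, frames (46 13)
93 -> miss, evict 13, frames (46 93)
17 -> miss, evict 93, frames (46 17)
13 -> miss, evict 17, frames (46 13)
93 -> miss, evict 13, frames (46 93)
46 -> hit
17 -> miss, evict 93, frames (46 17)
46 -> hit
Page faults: 15.

15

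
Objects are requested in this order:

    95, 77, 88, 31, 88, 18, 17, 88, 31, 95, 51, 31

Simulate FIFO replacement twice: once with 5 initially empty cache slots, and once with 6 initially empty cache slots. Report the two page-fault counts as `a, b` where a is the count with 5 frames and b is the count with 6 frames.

8, 7

5 frames: F F F F . F F . . F F . → 8 faults.
6 frames: F F F F . F F . . . F . → 7 faults.
7 < 8: adding a frame reduced faults, as is typical.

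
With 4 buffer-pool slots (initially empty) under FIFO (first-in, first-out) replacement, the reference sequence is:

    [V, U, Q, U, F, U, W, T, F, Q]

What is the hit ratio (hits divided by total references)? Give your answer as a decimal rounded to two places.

V → fault, frames {V}
U → fault, frames {V,U}
Q → fault, frames {V,U,Q}
U → hit
F → fault, frames {V,U,Q,F}
U → hit
W → fault, evict V, frames {U,Q,F,W}
T → fault, evict U, frames {Q,F,W,T}
F → hit
Q → hit
Hits: 4 of 10 references → 4/10 = 0.4000.

0.40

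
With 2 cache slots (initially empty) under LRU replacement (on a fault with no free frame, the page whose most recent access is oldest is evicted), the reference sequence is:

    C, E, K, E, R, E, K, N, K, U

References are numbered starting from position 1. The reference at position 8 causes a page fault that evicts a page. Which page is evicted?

pos 1: C → miss, frames {C}
pos 2: E → miss, frames {C,E}
pos 3: K → miss, evict C, frames {E,K}
pos 4: E → hit
pos 5: R → miss, evict K, frames {E,R}
pos 6: E → hit
pos 7: K → miss, evict R, frames {E,K}
pos 8: N → miss, evict E, frames {K,N}
At position 8, page E is evicted.

E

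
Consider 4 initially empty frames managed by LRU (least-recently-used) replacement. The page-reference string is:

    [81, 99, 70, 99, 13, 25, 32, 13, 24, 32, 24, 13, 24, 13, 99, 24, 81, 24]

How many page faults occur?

81 → fault, frames {81}
99 → fault, frames {81,99}
70 → fault, frames {81,99,70}
99 → hit
13 → fault, frames {81,70,99,13}
25 → fault, evict 81, frames {70,99,13,25}
32 → fault, evict 70, frames {99,13,25,32}
13 → hit
24 → fault, evict 99, frames {25,32,13,24}
32 → hit
24 → hit
13 → hit
24 → hit
13 → hit
99 → fault, evict 25, frames {32,24,13,99}
24 → hit
81 → fault, evict 32, frames {13,99,24,81}
24 → hit
Page faults: 9.

9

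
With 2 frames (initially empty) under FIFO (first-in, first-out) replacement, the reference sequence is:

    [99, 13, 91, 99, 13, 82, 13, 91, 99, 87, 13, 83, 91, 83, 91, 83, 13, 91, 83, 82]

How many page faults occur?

99 -> fault, frames (99)
13 -> fault, frames (99 13)
91 -> fault, evict 99, frames (13 91)
99 -> fault, evict 13, frames (91 99)
13 -> fault, evict 91, frames (99 13)
82 -> fault, evict 99, frames (13 82)
13 -> hit
91 -> fault, evict 13, frames (82 91)
99 -> fault, evict 82, frames (91 99)
87 -> fault, evict 91, frames (99 87)
13 -> fault, evict 99, frames (87 13)
83 -> fault, evict 87, frames (13 83)
91 -> fault, evict 13, frames (83 91)
83 -> hit
91 -> hit
83 -> hit
13 -> fault, evict 83, frames (91 13)
91 -> hit
83 -> fault, evict 91, frames (13 83)
82 -> fault, evict 13, frames (83 82)
Page faults: 15.

15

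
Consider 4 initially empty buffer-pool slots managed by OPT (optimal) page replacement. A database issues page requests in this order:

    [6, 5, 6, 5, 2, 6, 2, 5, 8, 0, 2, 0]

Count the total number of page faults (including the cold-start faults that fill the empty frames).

5

6 -> miss, frames (6)
5 -> miss, frames (6 5)
6 -> hit
5 -> hit
2 -> miss, frames (6 5 2)
6 -> hit
2 -> hit
5 -> hit
8 -> miss, frames (6 5 2 8)
0 -> miss, evict 8, frames (6 5 2 0)
2 -> hit
0 -> hit
Page faults: 5.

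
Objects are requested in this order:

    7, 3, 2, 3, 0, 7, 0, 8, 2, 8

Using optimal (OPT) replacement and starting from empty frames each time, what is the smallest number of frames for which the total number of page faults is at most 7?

f=1: 10 faults
f=2: 7 faults
f=3: 5 faults
f=4: 5 faults
f=5: 5 faults
Smallest f with faults ≤ 7 is 2.

2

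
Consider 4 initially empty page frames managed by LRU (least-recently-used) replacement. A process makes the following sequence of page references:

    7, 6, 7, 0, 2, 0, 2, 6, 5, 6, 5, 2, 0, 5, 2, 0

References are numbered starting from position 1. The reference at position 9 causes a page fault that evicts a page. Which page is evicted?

7

pos 1: 7 → miss, frames (7)
pos 2: 6 → miss, frames (7 6)
pos 3: 7 → hit
pos 4: 0 → miss, frames (6 7 0)
pos 5: 2 → miss, frames (6 7 0 2)
pos 6: 0 → hit
pos 7: 2 → hit
pos 8: 6 → hit
pos 9: 5 → miss, evict 7, frames (0 2 6 5)
At position 9, page 7 is evicted.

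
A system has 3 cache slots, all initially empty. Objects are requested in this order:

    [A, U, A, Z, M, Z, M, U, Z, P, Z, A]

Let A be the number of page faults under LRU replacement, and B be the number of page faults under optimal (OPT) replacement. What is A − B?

1

Under LRU: F F . F F . . F . F . F → 7 faults.
Under OPT: F F . F F . . . . F . F → 6 faults.
A − B = 7 − 6 = 1.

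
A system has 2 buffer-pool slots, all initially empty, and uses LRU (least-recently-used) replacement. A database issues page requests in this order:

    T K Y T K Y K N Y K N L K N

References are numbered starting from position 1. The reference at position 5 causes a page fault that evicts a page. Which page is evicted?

pos 1: T -> fault, frames {T}
pos 2: K -> fault, frames {T,K}
pos 3: Y -> fault, evict T, frames {K,Y}
pos 4: T -> fault, evict K, frames {Y,T}
pos 5: K -> fault, evict Y, frames {T,K}
At position 5, page Y is evicted.

Y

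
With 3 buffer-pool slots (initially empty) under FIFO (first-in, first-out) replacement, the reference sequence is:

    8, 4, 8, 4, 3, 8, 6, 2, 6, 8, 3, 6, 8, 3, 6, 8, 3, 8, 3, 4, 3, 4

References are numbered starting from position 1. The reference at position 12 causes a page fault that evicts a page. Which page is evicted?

pos 1: 8 → fault, frames {8}
pos 2: 4 → fault, frames {8,4}
pos 3: 8 → hit
pos 4: 4 → hit
pos 5: 3 → fault, frames {8,4,3}
pos 6: 8 → hit
pos 7: 6 → fault, evict 8, frames {4,3,6}
pos 8: 2 → fault, evict 4, frames {3,6,2}
pos 9: 6 → hit
pos 10: 8 → fault, evict 3, frames {6,2,8}
pos 11: 3 → fault, evict 6, frames {2,8,3}
pos 12: 6 → fault, evict 2, frames {8,3,6}
At position 12, page 2 is evicted.

2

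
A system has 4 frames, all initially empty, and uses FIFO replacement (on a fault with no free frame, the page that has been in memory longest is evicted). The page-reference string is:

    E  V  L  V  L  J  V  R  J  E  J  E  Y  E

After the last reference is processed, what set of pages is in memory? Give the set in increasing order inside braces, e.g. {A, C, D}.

E -> miss, frames (E)
V -> miss, frames (E V)
L -> miss, frames (E V L)
V -> hit
L -> hit
J -> miss, frames (E V L J)
V -> hit
R -> miss, evict E, frames (V L J R)
J -> hit
E -> miss, evict V, frames (L J R E)
J -> hit
E -> hit
Y -> miss, evict L, frames (J R E Y)
E -> hit

{E, J, R, Y}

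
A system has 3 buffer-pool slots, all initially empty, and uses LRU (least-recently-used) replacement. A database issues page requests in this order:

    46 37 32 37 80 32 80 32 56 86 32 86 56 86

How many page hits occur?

8

46 → miss, frames (46)
37 → miss, frames (46 37)
32 → miss, frames (46 37 32)
37 → hit
80 → miss, evict 46, frames (32 37 80)
32 → hit
80 → hit
32 → hit
56 → miss, evict 37, frames (80 32 56)
86 → miss, evict 80, frames (32 56 86)
32 → hit
86 → hit
56 → hit
86 → hit
Hits: 8.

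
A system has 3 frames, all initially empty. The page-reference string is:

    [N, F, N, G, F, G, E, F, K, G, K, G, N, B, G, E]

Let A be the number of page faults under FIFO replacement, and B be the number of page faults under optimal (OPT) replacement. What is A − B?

Under FIFO: F F . F . . F . F . . . F F F F → 9 faults.
Under OPT: F F . F . . F . F . . . F F . . → 7 faults.
A − B = 9 − 7 = 2.

2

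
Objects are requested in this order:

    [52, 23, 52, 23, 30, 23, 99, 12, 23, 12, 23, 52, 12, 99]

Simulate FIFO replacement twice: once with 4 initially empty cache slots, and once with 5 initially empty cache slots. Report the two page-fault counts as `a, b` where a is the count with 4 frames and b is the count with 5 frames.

4 frames: F F . . F . F F . . . F . . → 6 faults.
5 frames: F F . . F . F F . . . . . . → 5 faults.
5 < 6: adding a frame reduced faults, as is typical.

6, 5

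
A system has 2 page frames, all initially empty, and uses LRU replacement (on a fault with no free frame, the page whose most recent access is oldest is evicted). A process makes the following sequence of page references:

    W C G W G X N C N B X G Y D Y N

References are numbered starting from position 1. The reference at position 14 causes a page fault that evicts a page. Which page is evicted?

G

pos 1: W -> miss, frames [W]
pos 2: C -> miss, frames [W, C]
pos 3: G -> miss, evict W, frames [C, G]
pos 4: W -> miss, evict C, frames [G, W]
pos 5: G -> hit
pos 6: X -> miss, evict W, frames [G, X]
pos 7: N -> miss, evict G, frames [X, N]
pos 8: C -> miss, evict X, frames [N, C]
pos 9: N -> hit
pos 10: B -> miss, evict C, frames [N, B]
pos 11: X -> miss, evict N, frames [B, X]
pos 12: G -> miss, evict B, frames [X, G]
pos 13: Y -> miss, evict X, frames [G, Y]
pos 14: D -> miss, evict G, frames [Y, D]
At position 14, page G is evicted.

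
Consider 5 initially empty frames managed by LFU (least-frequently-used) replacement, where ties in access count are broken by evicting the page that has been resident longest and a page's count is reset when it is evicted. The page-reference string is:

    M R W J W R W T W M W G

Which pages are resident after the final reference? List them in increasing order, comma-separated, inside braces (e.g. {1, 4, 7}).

{G, M, R, T, W}

M -> fault, frames [M]
R -> fault, frames [M, R]
W -> fault, frames [M, R, W]
J -> fault, frames [M, R, W, J]
W -> hit
R -> hit
W -> hit
T -> fault, frames [M, R, W, J, T]
W -> hit
M -> hit
W -> hit
G -> fault, evict J, frames [M, R, W, T, G]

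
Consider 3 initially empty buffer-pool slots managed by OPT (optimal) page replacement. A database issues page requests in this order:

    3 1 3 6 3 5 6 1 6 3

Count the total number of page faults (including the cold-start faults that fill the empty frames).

5

3: miss, frames {3}
1: miss, frames {3,1}
3: hit
6: miss, frames {3,1,6}
3: hit
5: miss, evict 3, frames {1,6,5}
6: hit
1: hit
6: hit
3: miss, evict 5, frames {1,6,3}
Page faults: 5.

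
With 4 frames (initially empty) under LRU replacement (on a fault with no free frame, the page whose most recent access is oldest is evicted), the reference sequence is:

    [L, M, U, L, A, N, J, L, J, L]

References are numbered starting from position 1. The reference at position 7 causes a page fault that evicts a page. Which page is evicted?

U

pos 1: L -> miss, frames [L]
pos 2: M -> miss, frames [L, M]
pos 3: U -> miss, frames [L, M, U]
pos 4: L -> hit
pos 5: A -> miss, frames [M, U, L, A]
pos 6: N -> miss, evict M, frames [U, L, A, N]
pos 7: J -> miss, evict U, frames [L, A, N, J]
At position 7, page U is evicted.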